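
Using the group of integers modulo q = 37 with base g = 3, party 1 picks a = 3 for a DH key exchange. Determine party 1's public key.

27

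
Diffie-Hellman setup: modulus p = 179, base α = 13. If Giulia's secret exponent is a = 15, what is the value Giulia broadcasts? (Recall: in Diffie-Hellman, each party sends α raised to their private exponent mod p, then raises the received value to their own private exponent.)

3

Public value = 13^15 mod 179.
13^1 ≡ 13 (mod 179)
13^2 = (13^1)^2 ≡ 13^2 = 169 ≡ 169 (mod 179)
13^4 = (13^2)^2 ≡ 169^2 = 28561 ≡ 100 (mod 179)
13^8 = (13^4)^2 ≡ 100^2 = 10000 ≡ 155 (mod 179)
13^15 = 13^8 · 13^4 · 13^2 · 13^1 ≡ 155 · 100 · 169 · 13 ≡ 3 (mod 179).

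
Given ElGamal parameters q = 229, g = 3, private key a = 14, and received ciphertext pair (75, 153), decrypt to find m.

Shared mask s = c₁^a mod q = 75^14 mod 229.
75^1 ≡ 75 (mod 229)
75^2 = (75^1)^2 ≡ 75^2 = 5625 ≡ 129 (mod 229)
75^4 = (75^2)^2 ≡ 129^2 = 16641 ≡ 153 (mod 229)
75^8 = (75^4)^2 ≡ 153^2 = 23409 ≡ 51 (mod 229)
75^14 = 75^8 · 75^4 · 75^2 ≡ 51 · 153 · 129 ≡ 132 (mod 229).
So s = 132; s⁻¹ ≡ 144 (mod 229).
m = c₂ · s⁻¹ mod 229 = 153 · 144 mod 229 = 48.

48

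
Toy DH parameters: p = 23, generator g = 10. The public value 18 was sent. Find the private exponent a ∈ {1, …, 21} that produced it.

4

Try successive powers of 10 modulo 23:
10^1 ≡ 10
10^2 ≡ 8
10^3 ≡ 11
10^4 ≡ 18
Found: a = 4.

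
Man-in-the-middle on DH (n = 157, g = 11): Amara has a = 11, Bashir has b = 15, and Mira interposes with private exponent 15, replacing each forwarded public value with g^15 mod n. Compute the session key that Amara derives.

Amara receives Mira's public value M = 11^15 mod 157 instead of the honest one.
11^1 ≡ 11 (mod 157)
11^2 = (11^1)^2 ≡ 11^2 = 121 ≡ 121 (mod 157)
11^4 = (11^2)^2 ≡ 121^2 = 14641 ≡ 40 (mod 157)
11^8 = (11^4)^2 ≡ 40^2 = 1600 ≡ 30 (mod 157)
11^15 = 11^8 · 11^4 · 11^2 · 11^1 ≡ 30 · 40 · 121 · 11 ≡ 39 (mod 157).
So M = 39. Amara computes K = M^11 mod 157.
39^1 ≡ 39 (mod 157)
39^2 = (39^1)^2 ≡ 39^2 = 1521 ≡ 108 (mod 157)
39^4 = (39^2)^2 ≡ 108^2 = 11664 ≡ 46 (mod 157)
39^8 = (39^4)^2 ≡ 46^2 = 2116 ≡ 75 (mod 157)
39^11 = 39^8 · 39^2 · 39^1 ≡ 75 · 108 · 39 ≡ 16 (mod 157).

16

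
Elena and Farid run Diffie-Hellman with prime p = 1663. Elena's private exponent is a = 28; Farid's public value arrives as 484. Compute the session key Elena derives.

1089

Shared key K = 484^28 mod 1663.
484^1 ≡ 484 (mod 1663)
484^2 = (484^1)^2 ≡ 484^2 = 234256 ≡ 1436 (mod 1663)
484^4 = (484^2)^2 ≡ 1436^2 = 2062096 ≡ 1639 (mod 1663)
484^8 = (484^4)^2 ≡ 1639^2 = 2686321 ≡ 576 (mod 1663)
484^16 = (484^8)^2 ≡ 576^2 = 331776 ≡ 839 (mod 1663)
484^28 = 484^16 · 484^8 · 484^4 ≡ 839 · 576 · 1639 ≡ 1089 (mod 1663).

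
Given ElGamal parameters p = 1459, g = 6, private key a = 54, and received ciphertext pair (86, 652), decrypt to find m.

Shared mask s = c₁^a mod p = 86^54 mod 1459.
86^1 ≡ 86 (mod 1459)
86^2 = (86^1)^2 ≡ 86^2 = 7396 ≡ 101 (mod 1459)
86^4 = (86^2)^2 ≡ 101^2 = 10201 ≡ 1447 (mod 1459)
86^8 = (86^4)^2 ≡ 1447^2 = 2093809 ≡ 144 (mod 1459)
86^16 = (86^8)^2 ≡ 144^2 = 20736 ≡ 310 (mod 1459)
86^32 = (86^16)^2 ≡ 310^2 = 96100 ≡ 1265 (mod 1459)
86^54 = 86^32 · 86^16 · 86^4 · 86^2 ≡ 1265 · 310 · 1447 · 101 ≡ 958 (mod 1459).
So s = 958; s⁻¹ ≡ 431 (mod 1459).
m = c₂ · s⁻¹ mod 1459 = 652 · 431 mod 1459 = 884.

884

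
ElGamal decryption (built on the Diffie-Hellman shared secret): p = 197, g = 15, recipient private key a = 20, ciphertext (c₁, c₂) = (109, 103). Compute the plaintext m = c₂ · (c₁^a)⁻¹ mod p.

Shared mask s = c₁^a mod p = 109^20 mod 197.
109^1 ≡ 109 (mod 197)
109^2 = (109^1)^2 ≡ 109^2 = 11881 ≡ 61 (mod 197)
109^4 = (109^2)^2 ≡ 61^2 = 3721 ≡ 175 (mod 197)
109^8 = (109^4)^2 ≡ 175^2 = 30625 ≡ 90 (mod 197)
109^16 = (109^8)^2 ≡ 90^2 = 8100 ≡ 23 (mod 197)
109^20 = 109^16 · 109^4 ≡ 23 · 175 ≡ 85 (mod 197).
So s = 85; s⁻¹ ≡ 51 (mod 197).
m = c₂ · s⁻¹ mod 197 = 103 · 51 mod 197 = 131.

131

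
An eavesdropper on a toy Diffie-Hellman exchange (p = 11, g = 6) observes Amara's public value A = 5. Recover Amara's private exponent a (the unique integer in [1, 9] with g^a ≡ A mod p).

6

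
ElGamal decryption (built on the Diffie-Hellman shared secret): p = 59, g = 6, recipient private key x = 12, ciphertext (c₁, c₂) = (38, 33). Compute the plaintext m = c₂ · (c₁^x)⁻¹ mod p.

Shared mask s = c₁^x mod p = 38^12 mod 59.
38^1 ≡ 38 (mod 59)
38^2 = (38^1)^2 ≡ 38^2 = 1444 ≡ 28 (mod 59)
38^4 = (38^2)^2 ≡ 28^2 = 784 ≡ 17 (mod 59)
38^8 = (38^4)^2 ≡ 17^2 = 289 ≡ 53 (mod 59)
38^12 = 38^8 · 38^4 ≡ 53 · 17 ≡ 16 (mod 59).
So s = 16; s⁻¹ ≡ 48 (mod 59).
m = c₂ · s⁻¹ mod 59 = 33 · 48 mod 59 = 50.

50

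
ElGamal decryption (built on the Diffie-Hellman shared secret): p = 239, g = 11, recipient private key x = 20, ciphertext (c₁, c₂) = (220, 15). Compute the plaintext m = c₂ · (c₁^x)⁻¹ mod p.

12

Shared mask s = c₁^x mod p = 220^20 mod 239.
220^1 ≡ 220 (mod 239)
220^2 = (220^1)^2 ≡ 220^2 = 48400 ≡ 122 (mod 239)
220^4 = (220^2)^2 ≡ 122^2 = 14884 ≡ 66 (mod 239)
220^8 = (220^4)^2 ≡ 66^2 = 4356 ≡ 54 (mod 239)
220^16 = (220^8)^2 ≡ 54^2 = 2916 ≡ 48 (mod 239)
220^20 = 220^16 · 220^4 ≡ 48 · 66 ≡ 61 (mod 239).
So s = 61; s⁻¹ ≡ 192 (mod 239).
m = c₂ · s⁻¹ mod 239 = 15 · 192 mod 239 = 12.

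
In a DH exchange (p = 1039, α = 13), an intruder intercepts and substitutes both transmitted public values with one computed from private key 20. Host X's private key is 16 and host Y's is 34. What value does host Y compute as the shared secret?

342

Host Y receives an intruder's public value M = 13^20 mod 1039 instead of the honest one.
13^1 ≡ 13 (mod 1039)
13^2 = (13^1)^2 ≡ 13^2 = 169 ≡ 169 (mod 1039)
13^4 = (13^2)^2 ≡ 169^2 = 28561 ≡ 508 (mod 1039)
13^8 = (13^4)^2 ≡ 508^2 = 258064 ≡ 392 (mod 1039)
13^16 = (13^8)^2 ≡ 392^2 = 153664 ≡ 931 (mod 1039)
13^20 = 13^16 · 13^4 ≡ 931 · 508 ≡ 203 (mod 1039).
So M = 203. Host Y computes K = M^34 mod 1039.
203^1 ≡ 203 (mod 1039)
203^2 = (203^1)^2 ≡ 203^2 = 41209 ≡ 688 (mod 1039)
203^4 = (203^2)^2 ≡ 688^2 = 473344 ≡ 599 (mod 1039)
203^8 = (203^4)^2 ≡ 599^2 = 358801 ≡ 346 (mod 1039)
203^16 = (203^8)^2 ≡ 346^2 = 119716 ≡ 231 (mod 1039)
203^32 = (203^16)^2 ≡ 231^2 = 53361 ≡ 372 (mod 1039)
203^34 = 203^32 · 203^2 ≡ 372 · 688 ≡ 342 (mod 1039).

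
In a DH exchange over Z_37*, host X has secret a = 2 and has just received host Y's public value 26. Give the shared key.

10

Shared key K = 26^2 mod 37.
26^1 ≡ 26 (mod 37)
26^2 = (26^1)^2 ≡ 26^2 = 676 ≡ 10 (mod 37)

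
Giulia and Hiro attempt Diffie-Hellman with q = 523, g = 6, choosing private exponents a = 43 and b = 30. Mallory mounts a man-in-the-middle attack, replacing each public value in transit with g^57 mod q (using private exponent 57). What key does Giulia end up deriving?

Giulia receives Mallory's public value M = 6^57 mod 523 instead of the honest one.
6^1 ≡ 6 (mod 523)
6^2 = (6^1)^2 ≡ 6^2 = 36 ≡ 36 (mod 523)
6^4 = (6^2)^2 ≡ 36^2 = 1296 ≡ 250 (mod 523)
6^8 = (6^4)^2 ≡ 250^2 = 62500 ≡ 263 (mod 523)
6^16 = (6^8)^2 ≡ 263^2 = 69169 ≡ 133 (mod 523)
6^32 = (6^16)^2 ≡ 133^2 = 17689 ≡ 430 (mod 523)
6^57 = 6^32 · 6^16 · 6^8 · 6^1 ≡ 430 · 133 · 263 · 6 ≡ 78 (mod 523).
So M = 78. Giulia computes K = M^43 mod 523.
78^1 ≡ 78 (mod 523)
78^2 = (78^1)^2 ≡ 78^2 = 6084 ≡ 331 (mod 523)
78^4 = (78^2)^2 ≡ 331^2 = 109561 ≡ 254 (mod 523)
78^8 = (78^4)^2 ≡ 254^2 = 64516 ≡ 187 (mod 523)
78^16 = (78^8)^2 ≡ 187^2 = 34969 ≡ 451 (mod 523)
78^32 = (78^16)^2 ≡ 451^2 = 203401 ≡ 477 (mod 523)
78^43 = 78^32 · 78^8 · 78^2 · 78^1 ≡ 477 · 187 · 331 · 78 ≡ 284 (mod 523).

284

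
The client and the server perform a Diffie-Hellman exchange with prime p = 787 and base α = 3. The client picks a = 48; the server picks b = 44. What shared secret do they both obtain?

The server sends B = α^b mod p = 3^44 mod 787.
3^1 ≡ 3 (mod 787)
3^2 = (3^1)^2 ≡ 3^2 = 9 ≡ 9 (mod 787)
3^4 = (3^2)^2 ≡ 9^2 = 81 ≡ 81 (mod 787)
3^8 = (3^4)^2 ≡ 81^2 = 6561 ≡ 265 (mod 787)
3^16 = (3^8)^2 ≡ 265^2 = 70225 ≡ 182 (mod 787)
3^32 = (3^16)^2 ≡ 182^2 = 33124 ≡ 70 (mod 787)
3^44 = 3^32 · 3^8 · 3^4 ≡ 70 · 265 · 81 ≡ 167 (mod 787).
So B = 167. The client then computes K = B^a mod p = 167^48 mod 787.
167^1 ≡ 167 (mod 787)
167^2 = (167^1)^2 ≡ 167^2 = 27889 ≡ 344 (mod 787)
167^4 = (167^2)^2 ≡ 344^2 = 118336 ≡ 286 (mod 787)
167^8 = (167^4)^2 ≡ 286^2 = 81796 ≡ 735 (mod 787)
167^16 = (167^8)^2 ≡ 735^2 = 540225 ≡ 343 (mod 787)
167^32 = (167^16)^2 ≡ 343^2 = 117649 ≡ 386 (mod 787)
167^48 = 167^32 · 167^16 ≡ 386 · 343 ≡ 182 (mod 787).

182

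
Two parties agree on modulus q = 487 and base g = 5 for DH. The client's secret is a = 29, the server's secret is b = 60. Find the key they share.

220

The client sends A = g^a mod q = 5^29 mod 487.
5^1 ≡ 5 (mod 487)
5^2 = (5^1)^2 ≡ 5^2 = 25 ≡ 25 (mod 487)
5^4 = (5^2)^2 ≡ 25^2 = 625 ≡ 138 (mod 487)
5^8 = (5^4)^2 ≡ 138^2 = 19044 ≡ 51 (mod 487)
5^16 = (5^8)^2 ≡ 51^2 = 2601 ≡ 166 (mod 487)
5^29 = 5^16 · 5^8 · 5^4 · 5^1 ≡ 166 · 51 · 138 · 5 ≡ 462 (mod 487).
So A = 462. The server then computes K = A^b mod q = 462^60 mod 487.
462^1 ≡ 462 (mod 487)
462^2 = (462^1)^2 ≡ 462^2 = 213444 ≡ 138 (mod 487)
462^4 = (462^2)^2 ≡ 138^2 = 19044 ≡ 51 (mod 487)
462^8 = (462^4)^2 ≡ 51^2 = 2601 ≡ 166 (mod 487)
462^16 = (462^8)^2 ≡ 166^2 = 27556 ≡ 284 (mod 487)
462^32 = (462^16)^2 ≡ 284^2 = 80656 ≡ 301 (mod 487)
462^60 = 462^32 · 462^16 · 462^8 · 462^4 ≡ 301 · 284 · 166 · 51 ≡ 220 (mod 487).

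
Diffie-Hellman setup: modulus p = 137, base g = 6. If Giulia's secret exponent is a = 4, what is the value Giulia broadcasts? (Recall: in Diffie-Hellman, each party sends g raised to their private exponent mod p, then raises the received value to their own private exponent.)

63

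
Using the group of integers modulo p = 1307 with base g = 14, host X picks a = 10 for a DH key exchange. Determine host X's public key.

369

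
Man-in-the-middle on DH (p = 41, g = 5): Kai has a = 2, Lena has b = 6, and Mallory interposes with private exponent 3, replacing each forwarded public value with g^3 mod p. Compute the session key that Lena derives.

23

Lena receives Mallory's public value M = 5^3 mod 41 instead of the honest one.
5^1 ≡ 5 (mod 41)
5^2 = (5^1)^2 ≡ 5^2 = 25 ≡ 25 (mod 41)
5^3 = 5^2 · 5^1 ≡ 25 · 5 ≡ 2 (mod 41).
So M = 2. Lena computes K = M^6 mod 41.
2^1 ≡ 2 (mod 41)
2^2 = (2^1)^2 ≡ 2^2 = 4 ≡ 4 (mod 41)
2^4 = (2^2)^2 ≡ 4^2 = 16 ≡ 16 (mod 41)
2^6 = 2^4 · 2^2 ≡ 16 · 4 ≡ 23 (mod 41).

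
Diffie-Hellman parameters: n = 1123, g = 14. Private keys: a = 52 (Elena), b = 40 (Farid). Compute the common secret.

619

Elena sends A = g^a mod n = 14^52 mod 1123.
14^1 ≡ 14 (mod 1123)
14^2 = (14^1)^2 ≡ 14^2 = 196 ≡ 196 (mod 1123)
14^4 = (14^2)^2 ≡ 196^2 = 38416 ≡ 234 (mod 1123)
14^8 = (14^4)^2 ≡ 234^2 = 54756 ≡ 852 (mod 1123)
14^16 = (14^8)^2 ≡ 852^2 = 725904 ≡ 446 (mod 1123)
14^32 = (14^16)^2 ≡ 446^2 = 198916 ≡ 145 (mod 1123)
14^52 = 14^32 · 14^16 · 14^4 ≡ 145 · 446 · 234 ≡ 355 (mod 1123).
So A = 355. Farid then computes K = A^b mod n = 355^40 mod 1123.
355^1 ≡ 355 (mod 1123)
355^2 = (355^1)^2 ≡ 355^2 = 126025 ≡ 249 (mod 1123)
355^4 = (355^2)^2 ≡ 249^2 = 62001 ≡ 236 (mod 1123)
355^8 = (355^4)^2 ≡ 236^2 = 55696 ≡ 669 (mod 1123)
355^16 = (355^8)^2 ≡ 669^2 = 447561 ≡ 607 (mod 1123)
355^32 = (355^16)^2 ≡ 607^2 = 368449 ≡ 105 (mod 1123)
355^40 = 355^32 · 355^8 ≡ 105 · 669 ≡ 619 (mod 1123).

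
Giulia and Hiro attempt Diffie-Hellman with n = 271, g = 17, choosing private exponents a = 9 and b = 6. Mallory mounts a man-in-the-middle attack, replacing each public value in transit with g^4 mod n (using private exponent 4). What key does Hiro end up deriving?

Hiro receives Mallory's public value M = 17^4 mod 271 instead of the honest one.
17^1 ≡ 17 (mod 271)
17^2 = (17^1)^2 ≡ 17^2 = 289 ≡ 18 (mod 271)
17^4 = (17^2)^2 ≡ 18^2 = 324 ≡ 53 (mod 271)
So M = 53. Hiro computes K = M^6 mod 271.
53^1 ≡ 53 (mod 271)
53^2 = (53^1)^2 ≡ 53^2 = 2809 ≡ 99 (mod 271)
53^4 = (53^2)^2 ≡ 99^2 = 9801 ≡ 45 (mod 271)
53^6 = 53^4 · 53^2 ≡ 45 · 99 ≡ 119 (mod 271).

119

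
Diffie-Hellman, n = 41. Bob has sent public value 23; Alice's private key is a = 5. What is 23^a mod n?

Shared key K = 23^5 mod 41.
23^1 ≡ 23 (mod 41)
23^2 = (23^1)^2 ≡ 23^2 = 529 ≡ 37 (mod 41)
23^4 = (23^2)^2 ≡ 37^2 = 1369 ≡ 16 (mod 41)
23^5 = 23^4 · 23^1 ≡ 16 · 23 ≡ 40 (mod 41).

40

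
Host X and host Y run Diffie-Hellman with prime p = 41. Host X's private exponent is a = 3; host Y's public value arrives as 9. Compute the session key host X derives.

32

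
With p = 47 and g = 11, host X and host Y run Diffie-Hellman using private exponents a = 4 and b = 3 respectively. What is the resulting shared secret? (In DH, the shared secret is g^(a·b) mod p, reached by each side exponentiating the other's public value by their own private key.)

6

Host Y sends B = g^b mod p = 11^3 mod 47.
11^1 ≡ 11 (mod 47)
11^2 = (11^1)^2 ≡ 11^2 = 121 ≡ 27 (mod 47)
11^3 = 11^2 · 11^1 ≡ 27 · 11 ≡ 15 (mod 47).
So B = 15. Host X then computes K = B^a mod p = 15^4 mod 47.
15^1 ≡ 15 (mod 47)
15^2 = (15^1)^2 ≡ 15^2 = 225 ≡ 37 (mod 47)
15^4 = (15^2)^2 ≡ 37^2 = 1369 ≡ 6 (mod 47)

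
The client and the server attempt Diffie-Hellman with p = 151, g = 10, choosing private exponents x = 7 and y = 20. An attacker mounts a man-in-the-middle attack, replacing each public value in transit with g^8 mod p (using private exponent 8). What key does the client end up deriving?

144

The client receives an attacker's public value M = 10^8 mod 151 instead of the honest one.
10^1 ≡ 10 (mod 151)
10^2 = (10^1)^2 ≡ 10^2 = 100 ≡ 100 (mod 151)
10^4 = (10^2)^2 ≡ 100^2 = 10000 ≡ 34 (mod 151)
10^8 = (10^4)^2 ≡ 34^2 = 1156 ≡ 99 (mod 151)
So M = 99. The client computes K = M^7 mod 151.
99^1 ≡ 99 (mod 151)
99^2 = (99^1)^2 ≡ 99^2 = 9801 ≡ 137 (mod 151)
99^4 = (99^2)^2 ≡ 137^2 = 18769 ≡ 45 (mod 151)
99^7 = 99^4 · 99^2 · 99^1 ≡ 45 · 137 · 99 ≡ 144 (mod 151).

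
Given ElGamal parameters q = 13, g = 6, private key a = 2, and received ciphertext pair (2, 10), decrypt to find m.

9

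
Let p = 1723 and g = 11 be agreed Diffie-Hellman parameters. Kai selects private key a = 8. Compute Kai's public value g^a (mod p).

Public value = 11^8 (mod 1723).
11^1 ≡ 11 (mod 1723)
11^2 = (11^1)^2 ≡ 11^2 = 121 ≡ 121 (mod 1723)
11^4 = (11^2)^2 ≡ 121^2 = 14641 ≡ 857 (mod 1723)
11^8 = (11^4)^2 ≡ 857^2 = 734449 ≡ 451 (mod 1723)

451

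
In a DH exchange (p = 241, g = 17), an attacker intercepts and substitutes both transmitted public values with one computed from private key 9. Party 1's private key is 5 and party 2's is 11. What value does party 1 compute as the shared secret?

Party 1 receives an attacker's public value M = 17^9 mod 241 instead of the honest one.
17^1 ≡ 17 (mod 241)
17^2 = (17^1)^2 ≡ 17^2 = 289 ≡ 48 (mod 241)
17^4 = (17^2)^2 ≡ 48^2 = 2304 ≡ 135 (mod 241)
17^8 = (17^4)^2 ≡ 135^2 = 18225 ≡ 150 (mod 241)
17^9 = 17^8 · 17^1 ≡ 150 · 17 ≡ 140 (mod 241).
So M = 140. Party 1 computes K = M^5 mod 241.
140^1 ≡ 140 (mod 241)
140^2 = (140^1)^2 ≡ 140^2 = 19600 ≡ 79 (mod 241)
140^4 = (140^2)^2 ≡ 79^2 = 6241 ≡ 216 (mod 241)
140^5 = 140^4 · 140^1 ≡ 216 · 140 ≡ 115 (mod 241).

115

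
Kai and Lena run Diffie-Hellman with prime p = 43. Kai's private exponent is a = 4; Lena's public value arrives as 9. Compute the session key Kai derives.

25

Shared key K = 9^4 mod 43.
9^1 ≡ 9 (mod 43)
9^2 = (9^1)^2 ≡ 9^2 = 81 ≡ 38 (mod 43)
9^4 = (9^2)^2 ≡ 38^2 = 1444 ≡ 25 (mod 43)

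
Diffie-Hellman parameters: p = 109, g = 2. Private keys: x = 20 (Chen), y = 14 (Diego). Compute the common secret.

Chen sends A = g^x mod p = 2^20 mod 109.
2^1 ≡ 2 (mod 109)
2^2 = (2^1)^2 ≡ 2^2 = 4 ≡ 4 (mod 109)
2^4 = (2^2)^2 ≡ 4^2 = 16 ≡ 16 (mod 109)
2^8 = (2^4)^2 ≡ 16^2 = 256 ≡ 38 (mod 109)
2^16 = (2^8)^2 ≡ 38^2 = 1444 ≡ 27 (mod 109)
2^20 = 2^16 · 2^4 ≡ 27 · 16 ≡ 105 (mod 109).
So A = 105. Diego then computes K = A^y mod p = 105^14 mod 109.
105^1 ≡ 105 (mod 109)
105^2 = (105^1)^2 ≡ 105^2 = 11025 ≡ 16 (mod 109)
105^4 = (105^2)^2 ≡ 16^2 = 256 ≡ 38 (mod 109)
105^8 = (105^4)^2 ≡ 38^2 = 1444 ≡ 27 (mod 109)
105^14 = 105^8 · 105^4 · 105^2 ≡ 27 · 38 · 16 ≡ 66 (mod 109).

66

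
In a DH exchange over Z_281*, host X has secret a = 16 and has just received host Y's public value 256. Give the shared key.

85

Shared key K = 256^16 mod 281.
256^1 ≡ 256 (mod 281)
256^2 = (256^1)^2 ≡ 256^2 = 65536 ≡ 63 (mod 281)
256^4 = (256^2)^2 ≡ 63^2 = 3969 ≡ 35 (mod 281)
256^8 = (256^4)^2 ≡ 35^2 = 1225 ≡ 101 (mod 281)
256^16 = (256^8)^2 ≡ 101^2 = 10201 ≡ 85 (mod 281)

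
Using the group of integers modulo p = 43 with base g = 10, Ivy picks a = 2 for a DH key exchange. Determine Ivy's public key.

14

Public value = 10^2 (mod 43).
10^1 ≡ 10 (mod 43)
10^2 = (10^1)^2 ≡ 10^2 = 100 ≡ 14 (mod 43)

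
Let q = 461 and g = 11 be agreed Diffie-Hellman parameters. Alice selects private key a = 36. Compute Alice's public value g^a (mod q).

81

Public value = 11^36 (mod 461).
11^1 ≡ 11 (mod 461)
11^2 = (11^1)^2 ≡ 11^2 = 121 ≡ 121 (mod 461)
11^4 = (11^2)^2 ≡ 121^2 = 14641 ≡ 350 (mod 461)
11^8 = (11^4)^2 ≡ 350^2 = 122500 ≡ 335 (mod 461)
11^16 = (11^8)^2 ≡ 335^2 = 112225 ≡ 202 (mod 461)
11^32 = (11^16)^2 ≡ 202^2 = 40804 ≡ 236 (mod 461)
11^36 = 11^32 · 11^4 ≡ 236 · 350 ≡ 81 (mod 461).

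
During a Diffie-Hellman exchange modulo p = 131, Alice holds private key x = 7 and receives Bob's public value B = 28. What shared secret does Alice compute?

38

Shared key K = 28^7 mod 131.
28^1 ≡ 28 (mod 131)
28^2 = (28^1)^2 ≡ 28^2 = 784 ≡ 129 (mod 131)
28^4 = (28^2)^2 ≡ 129^2 = 16641 ≡ 4 (mod 131)
28^7 = 28^4 · 28^2 · 28^1 ≡ 4 · 129 · 28 ≡ 38 (mod 131).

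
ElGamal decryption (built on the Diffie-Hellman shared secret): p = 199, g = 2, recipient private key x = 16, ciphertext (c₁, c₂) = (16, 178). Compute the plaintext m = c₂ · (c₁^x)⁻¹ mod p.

33

Shared mask s = c₁^x mod p = 16^16 mod 199.
16^1 ≡ 16 (mod 199)
16^2 = (16^1)^2 ≡ 16^2 = 256 ≡ 57 (mod 199)
16^4 = (16^2)^2 ≡ 57^2 = 3249 ≡ 65 (mod 199)
16^8 = (16^4)^2 ≡ 65^2 = 4225 ≡ 46 (mod 199)
16^16 = (16^8)^2 ≡ 46^2 = 2116 ≡ 126 (mod 199)
So s = 126; s⁻¹ ≡ 169 (mod 199).
m = c₂ · s⁻¹ mod 199 = 178 · 169 mod 199 = 33.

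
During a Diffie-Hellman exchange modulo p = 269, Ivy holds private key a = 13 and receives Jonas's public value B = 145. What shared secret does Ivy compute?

223

Shared key K = 145^13 mod 269.
145^1 ≡ 145 (mod 269)
145^2 = (145^1)^2 ≡ 145^2 = 21025 ≡ 43 (mod 269)
145^4 = (145^2)^2 ≡ 43^2 = 1849 ≡ 235 (mod 269)
145^8 = (145^4)^2 ≡ 235^2 = 55225 ≡ 80 (mod 269)
145^13 = 145^8 · 145^4 · 145^1 ≡ 80 · 235 · 145 ≡ 223 (mod 269).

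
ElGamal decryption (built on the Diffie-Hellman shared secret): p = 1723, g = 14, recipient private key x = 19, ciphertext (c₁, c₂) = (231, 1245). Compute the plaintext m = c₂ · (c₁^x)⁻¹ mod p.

1402

Shared mask s = c₁^x mod p = 231^19 mod 1723.
231^1 ≡ 231 (mod 1723)
231^2 = (231^1)^2 ≡ 231^2 = 53361 ≡ 1671 (mod 1723)
231^4 = (231^2)^2 ≡ 1671^2 = 2792241 ≡ 981 (mod 1723)
231^8 = (231^4)^2 ≡ 981^2 = 962361 ≡ 927 (mod 1723)
231^16 = (231^8)^2 ≡ 927^2 = 859329 ≡ 1275 (mod 1723)
231^19 = 231^16 · 231^2 · 231^1 ≡ 1275 · 1671 · 231 ≡ 447 (mod 1723).
So s = 447; s⁻¹ ≡ 1511 (mod 1723).
m = c₂ · s⁻¹ mod 1723 = 1245 · 1511 mod 1723 = 1402.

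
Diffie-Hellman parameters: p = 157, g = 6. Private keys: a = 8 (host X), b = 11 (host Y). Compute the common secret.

19

Host X sends A = g^a mod p = 6^8 mod 157.
6^1 ≡ 6 (mod 157)
6^2 = (6^1)^2 ≡ 6^2 = 36 ≡ 36 (mod 157)
6^4 = (6^2)^2 ≡ 36^2 = 1296 ≡ 40 (mod 157)
6^8 = (6^4)^2 ≡ 40^2 = 1600 ≡ 30 (mod 157)
So A = 30. Host Y then computes K = A^b mod p = 30^11 mod 157.
30^1 ≡ 30 (mod 157)
30^2 = (30^1)^2 ≡ 30^2 = 900 ≡ 115 (mod 157)
30^4 = (30^2)^2 ≡ 115^2 = 13225 ≡ 37 (mod 157)
30^8 = (30^4)^2 ≡ 37^2 = 1369 ≡ 113 (mod 157)
30^11 = 30^8 · 30^2 · 30^1 ≡ 113 · 115 · 30 ≡ 19 (mod 157).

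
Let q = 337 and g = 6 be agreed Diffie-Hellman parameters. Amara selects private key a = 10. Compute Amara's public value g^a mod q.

Public value = 6^10 mod 337.
6^1 ≡ 6 (mod 337)
6^2 = (6^1)^2 ≡ 6^2 = 36 ≡ 36 (mod 337)
6^4 = (6^2)^2 ≡ 36^2 = 1296 ≡ 285 (mod 337)
6^8 = (6^4)^2 ≡ 285^2 = 81225 ≡ 8 (mod 337)
6^10 = 6^8 · 6^2 ≡ 8 · 36 ≡ 288 (mod 337).

288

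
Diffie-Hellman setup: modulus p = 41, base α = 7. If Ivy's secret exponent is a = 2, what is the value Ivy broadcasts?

8

Public value = 7^2 mod 41.
7^1 ≡ 7 (mod 41)
7^2 = (7^1)^2 ≡ 7^2 = 49 ≡ 8 (mod 41)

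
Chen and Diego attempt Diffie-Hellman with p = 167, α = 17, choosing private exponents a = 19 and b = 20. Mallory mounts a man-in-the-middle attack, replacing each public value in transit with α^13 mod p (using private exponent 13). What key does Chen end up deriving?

Chen receives Mallory's public value M = 17^13 mod 167 instead of the honest one.
17^1 ≡ 17 (mod 167)
17^2 = (17^1)^2 ≡ 17^2 = 289 ≡ 122 (mod 167)
17^4 = (17^2)^2 ≡ 122^2 = 14884 ≡ 21 (mod 167)
17^8 = (17^4)^2 ≡ 21^2 = 441 ≡ 107 (mod 167)
17^13 = 17^8 · 17^4 · 17^1 ≡ 107 · 21 · 17 ≡ 123 (mod 167).
So M = 123. Chen computes K = M^19 mod 167.
123^1 ≡ 123 (mod 167)
123^2 = (123^1)^2 ≡ 123^2 = 15129 ≡ 99 (mod 167)
123^4 = (123^2)^2 ≡ 99^2 = 9801 ≡ 115 (mod 167)
123^8 = (123^4)^2 ≡ 115^2 = 13225 ≡ 32 (mod 167)
123^16 = (123^8)^2 ≡ 32^2 = 1024 ≡ 22 (mod 167)
123^19 = 123^16 · 123^2 · 123^1 ≡ 22 · 99 · 123 ≡ 26 (mod 167).

26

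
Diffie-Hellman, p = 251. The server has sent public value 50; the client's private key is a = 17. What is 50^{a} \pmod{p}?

Shared key K = 50^17 mod 251.
50^1 ≡ 50 (mod 251)
50^2 = (50^1)^2 ≡ 50^2 = 2500 ≡ 241 (mod 251)
50^4 = (50^2)^2 ≡ 241^2 = 58081 ≡ 100 (mod 251)
50^8 = (50^4)^2 ≡ 100^2 = 10000 ≡ 211 (mod 251)
50^16 = (50^8)^2 ≡ 211^2 = 44521 ≡ 94 (mod 251)
50^17 = 50^16 · 50^1 ≡ 94 · 50 ≡ 182 (mod 251).

182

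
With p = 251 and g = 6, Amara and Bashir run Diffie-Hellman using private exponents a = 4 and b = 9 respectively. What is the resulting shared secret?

Amara sends A = g^a mod p = 6^4 mod 251.
6^1 ≡ 6 (mod 251)
6^2 = (6^1)^2 ≡ 6^2 = 36 ≡ 36 (mod 251)
6^4 = (6^2)^2 ≡ 36^2 = 1296 ≡ 41 (mod 251)
So A = 41. Bashir then computes K = A^b mod p = 41^9 mod 251.
41^1 ≡ 41 (mod 251)
41^2 = (41^1)^2 ≡ 41^2 = 1681 ≡ 175 (mod 251)
41^4 = (41^2)^2 ≡ 175^2 = 30625 ≡ 3 (mod 251)
41^8 = (41^4)^2 ≡ 3^2 = 9 ≡ 9 (mod 251)
41^9 = 41^8 · 41^1 ≡ 9 · 41 ≡ 118 (mod 251).

118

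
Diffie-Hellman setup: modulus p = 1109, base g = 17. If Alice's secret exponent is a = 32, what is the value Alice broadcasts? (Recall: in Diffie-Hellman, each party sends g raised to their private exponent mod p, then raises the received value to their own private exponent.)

993

Public value = 17^32 (mod 1109).
17^1 ≡ 17 (mod 1109)
17^2 = (17^1)^2 ≡ 17^2 = 289 ≡ 289 (mod 1109)
17^4 = (17^2)^2 ≡ 289^2 = 83521 ≡ 346 (mod 1109)
17^8 = (17^4)^2 ≡ 346^2 = 119716 ≡ 1053 (mod 1109)
17^16 = (17^8)^2 ≡ 1053^2 = 1108809 ≡ 918 (mod 1109)
17^32 = (17^16)^2 ≡ 918^2 = 842724 ≡ 993 (mod 1109)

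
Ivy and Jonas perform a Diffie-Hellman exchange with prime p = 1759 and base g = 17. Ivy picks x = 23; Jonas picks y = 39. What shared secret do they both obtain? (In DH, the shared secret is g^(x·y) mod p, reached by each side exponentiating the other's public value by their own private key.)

369

Ivy sends A = g^x mod p = 17^23 mod 1759.
17^1 ≡ 17 (mod 1759)
17^2 = (17^1)^2 ≡ 17^2 = 289 ≡ 289 (mod 1759)
17^4 = (17^2)^2 ≡ 289^2 = 83521 ≡ 848 (mod 1759)
17^8 = (17^4)^2 ≡ 848^2 = 719104 ≡ 1432 (mod 1759)
17^16 = (17^8)^2 ≡ 1432^2 = 2050624 ≡ 1389 (mod 1759)
17^23 = 17^16 · 17^4 · 17^2 · 17^1 ≡ 1389 · 848 · 289 · 17 ≡ 288 (mod 1759).
So A = 288. Jonas then computes K = A^y mod p = 288^39 mod 1759.
288^1 ≡ 288 (mod 1759)
288^2 = (288^1)^2 ≡ 288^2 = 82944 ≡ 271 (mod 1759)
288^4 = (288^2)^2 ≡ 271^2 = 73441 ≡ 1322 (mod 1759)
288^8 = (288^4)^2 ≡ 1322^2 = 1747684 ≡ 997 (mod 1759)
288^16 = (288^8)^2 ≡ 997^2 = 994009 ≡ 174 (mod 1759)
288^32 = (288^16)^2 ≡ 174^2 = 30276 ≡ 373 (mod 1759)
288^39 = 288^32 · 288^4 · 288^2 · 288^1 ≡ 373 · 1322 · 271 · 288 ≡ 369 (mod 1759).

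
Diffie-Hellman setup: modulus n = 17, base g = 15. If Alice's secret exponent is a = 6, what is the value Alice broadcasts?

Public value = 15^6 (mod 17).
15^1 ≡ 15 (mod 17)
15^2 = (15^1)^2 ≡ 15^2 = 225 ≡ 4 (mod 17)
15^4 = (15^2)^2 ≡ 4^2 = 16 ≡ 16 (mod 17)
15^6 = 15^4 · 15^2 ≡ 16 · 4 ≡ 13 (mod 17).

13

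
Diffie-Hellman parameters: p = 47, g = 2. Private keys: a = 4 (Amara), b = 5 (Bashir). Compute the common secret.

Bashir sends B = g^b mod p = 2^5 mod 47.
2^1 ≡ 2 (mod 47)
2^2 = (2^1)^2 ≡ 2^2 = 4 ≡ 4 (mod 47)
2^4 = (2^2)^2 ≡ 4^2 = 16 ≡ 16 (mod 47)
2^5 = 2^4 · 2^1 ≡ 16 · 2 ≡ 32 (mod 47).
So B = 32. Amara then computes K = B^a mod p = 32^4 mod 47.
32^1 ≡ 32 (mod 47)
32^2 = (32^1)^2 ≡ 32^2 = 1024 ≡ 37 (mod 47)
32^4 = (32^2)^2 ≡ 37^2 = 1369 ≡ 6 (mod 47)

6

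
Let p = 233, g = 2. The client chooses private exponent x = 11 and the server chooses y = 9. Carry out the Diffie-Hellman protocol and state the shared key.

135

The client sends A = g^x mod p = 2^11 mod 233.
2^1 ≡ 2 (mod 233)
2^2 = (2^1)^2 ≡ 2^2 = 4 ≡ 4 (mod 233)
2^4 = (2^2)^2 ≡ 4^2 = 16 ≡ 16 (mod 233)
2^8 = (2^4)^2 ≡ 16^2 = 256 ≡ 23 (mod 233)
2^11 = 2^8 · 2^2 · 2^1 ≡ 23 · 4 · 2 ≡ 184 (mod 233).
So A = 184. The server then computes K = A^y mod p = 184^9 mod 233.
184^1 ≡ 184 (mod 233)
184^2 = (184^1)^2 ≡ 184^2 = 33856 ≡ 71 (mod 233)
184^4 = (184^2)^2 ≡ 71^2 = 5041 ≡ 148 (mod 233)
184^8 = (184^4)^2 ≡ 148^2 = 21904 ≡ 2 (mod 233)
184^9 = 184^8 · 184^1 ≡ 2 · 184 ≡ 135 (mod 233).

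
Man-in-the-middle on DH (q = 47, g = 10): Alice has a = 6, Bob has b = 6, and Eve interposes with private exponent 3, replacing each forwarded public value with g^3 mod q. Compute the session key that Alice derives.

Alice receives Eve's public value M = 10^3 mod 47 instead of the honest one.
10^1 ≡ 10 (mod 47)
10^2 = (10^1)^2 ≡ 10^2 = 100 ≡ 6 (mod 47)
10^3 = 10^2 · 10^1 ≡ 6 · 10 ≡ 13 (mod 47).
So M = 13. Alice computes K = M^6 mod 47.
13^1 ≡ 13 (mod 47)
13^2 = (13^1)^2 ≡ 13^2 = 169 ≡ 28 (mod 47)
13^4 = (13^2)^2 ≡ 28^2 = 784 ≡ 32 (mod 47)
13^6 = 13^4 · 13^2 ≡ 32 · 28 ≡ 3 (mod 47).

3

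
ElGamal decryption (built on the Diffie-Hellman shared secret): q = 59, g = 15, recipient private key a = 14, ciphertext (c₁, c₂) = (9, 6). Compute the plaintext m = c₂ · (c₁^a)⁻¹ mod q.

Shared mask s = c₁^a mod q = 9^14 mod 59.
9^1 ≡ 9 (mod 59)
9^2 = (9^1)^2 ≡ 9^2 = 81 ≡ 22 (mod 59)
9^4 = (9^2)^2 ≡ 22^2 = 484 ≡ 12 (mod 59)
9^8 = (9^4)^2 ≡ 12^2 = 144 ≡ 26 (mod 59)
9^14 = 9^8 · 9^4 · 9^2 ≡ 26 · 12 · 22 ≡ 20 (mod 59).
So s = 20; s⁻¹ ≡ 3 (mod 59).
m = c₂ · s⁻¹ mod 59 = 6 · 3 mod 59 = 18.

18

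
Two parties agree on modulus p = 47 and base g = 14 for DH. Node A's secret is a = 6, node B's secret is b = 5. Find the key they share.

Node A sends A = g^a mod p = 14^6 mod 47.
14^1 ≡ 14 (mod 47)
14^2 = (14^1)^2 ≡ 14^2 = 196 ≡ 8 (mod 47)
14^4 = (14^2)^2 ≡ 8^2 = 64 ≡ 17 (mod 47)
14^6 = 14^4 · 14^2 ≡ 17 · 8 ≡ 42 (mod 47).
So A = 42. Node B then computes K = A^b mod p = 42^5 mod 47.
42^1 ≡ 42 (mod 47)
42^2 = (42^1)^2 ≡ 42^2 = 1764 ≡ 25 (mod 47)
42^4 = (42^2)^2 ≡ 25^2 = 625 ≡ 14 (mod 47)
42^5 = 42^4 · 42^1 ≡ 14 · 42 ≡ 24 (mod 47).

24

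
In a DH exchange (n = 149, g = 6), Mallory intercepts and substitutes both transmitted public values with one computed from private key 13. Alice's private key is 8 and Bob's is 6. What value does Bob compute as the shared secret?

Bob receives Mallory's public value M = 6^13 mod 149 instead of the honest one.
6^1 ≡ 6 (mod 149)
6^2 = (6^1)^2 ≡ 6^2 = 36 ≡ 36 (mod 149)
6^4 = (6^2)^2 ≡ 36^2 = 1296 ≡ 104 (mod 149)
6^8 = (6^4)^2 ≡ 104^2 = 10816 ≡ 88 (mod 149)
6^13 = 6^8 · 6^4 · 6^1 ≡ 88 · 104 · 6 ≡ 80 (mod 149).
So M = 80. Bob computes K = M^6 mod 149.
80^1 ≡ 80 (mod 149)
80^2 = (80^1)^2 ≡ 80^2 = 6400 ≡ 142 (mod 149)
80^4 = (80^2)^2 ≡ 142^2 = 20164 ≡ 49 (mod 149)
80^6 = 80^4 · 80^2 ≡ 49 · 142 ≡ 104 (mod 149).

104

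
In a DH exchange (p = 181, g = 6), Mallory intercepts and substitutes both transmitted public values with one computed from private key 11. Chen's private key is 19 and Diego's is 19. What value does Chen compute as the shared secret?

Chen receives Mallory's public value M = 6^11 mod 181 instead of the honest one.
6^1 ≡ 6 (mod 181)
6^2 = (6^1)^2 ≡ 6^2 = 36 ≡ 36 (mod 181)
6^4 = (6^2)^2 ≡ 36^2 = 1296 ≡ 29 (mod 181)
6^8 = (6^4)^2 ≡ 29^2 = 841 ≡ 117 (mod 181)
6^11 = 6^8 · 6^2 · 6^1 ≡ 117 · 36 · 6 ≡ 113 (mod 181).
So M = 113. Chen computes K = M^19 mod 181.
113^1 ≡ 113 (mod 181)
113^2 = (113^1)^2 ≡ 113^2 = 12769 ≡ 99 (mod 181)
113^4 = (113^2)^2 ≡ 99^2 = 9801 ≡ 27 (mod 181)
113^8 = (113^4)^2 ≡ 27^2 = 729 ≡ 5 (mod 181)
113^16 = (113^8)^2 ≡ 5^2 = 25 ≡ 25 (mod 181)
113^19 = 113^16 · 113^2 · 113^1 ≡ 25 · 99 · 113 ≡ 30 (mod 181).

30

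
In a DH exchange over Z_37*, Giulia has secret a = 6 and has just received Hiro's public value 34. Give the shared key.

26

Shared key K = 34^6 mod 37.
34^1 ≡ 34 (mod 37)
34^2 = (34^1)^2 ≡ 34^2 = 1156 ≡ 9 (mod 37)
34^4 = (34^2)^2 ≡ 9^2 = 81 ≡ 7 (mod 37)
34^6 = 34^4 · 34^2 ≡ 7 · 9 ≡ 26 (mod 37).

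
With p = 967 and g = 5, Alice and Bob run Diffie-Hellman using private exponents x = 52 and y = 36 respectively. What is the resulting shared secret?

800

Bob sends B = g^y mod p = 5^36 mod 967.
5^1 ≡ 5 (mod 967)
5^2 = (5^1)^2 ≡ 5^2 = 25 ≡ 25 (mod 967)
5^4 = (5^2)^2 ≡ 25^2 = 625 ≡ 625 (mod 967)
5^8 = (5^4)^2 ≡ 625^2 = 390625 ≡ 924 (mod 967)
5^16 = (5^8)^2 ≡ 924^2 = 853776 ≡ 882 (mod 967)
5^32 = (5^16)^2 ≡ 882^2 = 777924 ≡ 456 (mod 967)
5^36 = 5^32 · 5^4 ≡ 456 · 625 ≡ 702 (mod 967).
So B = 702. Alice then computes K = B^x mod p = 702^52 mod 967.
702^1 ≡ 702 (mod 967)
702^2 = (702^1)^2 ≡ 702^2 = 492804 ≡ 601 (mod 967)
702^4 = (702^2)^2 ≡ 601^2 = 361201 ≡ 510 (mod 967)
702^8 = (702^4)^2 ≡ 510^2 = 260100 ≡ 944 (mod 967)
702^16 = (702^8)^2 ≡ 944^2 = 891136 ≡ 529 (mod 967)
702^32 = (702^16)^2 ≡ 529^2 = 279841 ≡ 378 (mod 967)
702^52 = 702^32 · 702^16 · 702^4 ≡ 378 · 529 · 510 ≡ 800 (mod 967).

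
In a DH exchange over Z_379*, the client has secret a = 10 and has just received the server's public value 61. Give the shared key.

Shared key K = 61^10 mod 379.
61^1 ≡ 61 (mod 379)
61^2 = (61^1)^2 ≡ 61^2 = 3721 ≡ 310 (mod 379)
61^4 = (61^2)^2 ≡ 310^2 = 96100 ≡ 213 (mod 379)
61^8 = (61^4)^2 ≡ 213^2 = 45369 ≡ 268 (mod 379)
61^10 = 61^8 · 61^2 ≡ 268 · 310 ≡ 79 (mod 379).

79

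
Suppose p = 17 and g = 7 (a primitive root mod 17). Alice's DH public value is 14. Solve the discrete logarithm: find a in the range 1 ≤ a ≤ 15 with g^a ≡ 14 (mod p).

Try successive powers of 7 modulo 17:
7^1 ≡ 7
7^2 ≡ 15
7^3 ≡ 3
7^4 ≡ 4
7^5 ≡ 11
7^6 ≡ 9
7^7 ≡ 12
7^8 ≡ 16
7^9 ≡ 10
7^10 ≡ 2
7^11 ≡ 14
Found: a = 11.

11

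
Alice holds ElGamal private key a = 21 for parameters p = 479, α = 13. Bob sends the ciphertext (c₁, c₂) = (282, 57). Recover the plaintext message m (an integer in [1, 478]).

289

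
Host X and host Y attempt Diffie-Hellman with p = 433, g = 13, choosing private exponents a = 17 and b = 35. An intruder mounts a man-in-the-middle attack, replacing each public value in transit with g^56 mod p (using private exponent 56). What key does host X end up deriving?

26

Host X receives an intruder's public value M = 13^56 mod 433 instead of the honest one.
13^1 ≡ 13 (mod 433)
13^2 = (13^1)^2 ≡ 13^2 = 169 ≡ 169 (mod 433)
13^4 = (13^2)^2 ≡ 169^2 = 28561 ≡ 416 (mod 433)
13^8 = (13^4)^2 ≡ 416^2 = 173056 ≡ 289 (mod 433)
13^16 = (13^8)^2 ≡ 289^2 = 83521 ≡ 385 (mod 433)
13^32 = (13^16)^2 ≡ 385^2 = 148225 ≡ 139 (mod 433)
13^56 = 13^32 · 13^16 · 13^8 ≡ 139 · 385 · 289 ≡ 374 (mod 433).
So M = 374. Host X computes K = M^17 mod 433.
374^1 ≡ 374 (mod 433)
374^2 = (374^1)^2 ≡ 374^2 = 139876 ≡ 17 (mod 433)
374^4 = (374^2)^2 ≡ 17^2 = 289 ≡ 289 (mod 433)
374^8 = (374^4)^2 ≡ 289^2 = 83521 ≡ 385 (mod 433)
374^16 = (374^8)^2 ≡ 385^2 = 148225 ≡ 139 (mod 433)
374^17 = 374^16 · 374^1 ≡ 139 · 374 ≡ 26 (mod 433).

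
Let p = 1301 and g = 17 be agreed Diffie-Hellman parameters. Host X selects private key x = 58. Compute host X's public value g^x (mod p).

Public value = 17^58 (mod 1301).
17^1 ≡ 17 (mod 1301)
17^2 = (17^1)^2 ≡ 17^2 = 289 ≡ 289 (mod 1301)
17^4 = (17^2)^2 ≡ 289^2 = 83521 ≡ 257 (mod 1301)
17^8 = (17^4)^2 ≡ 257^2 = 66049 ≡ 999 (mod 1301)
17^16 = (17^8)^2 ≡ 999^2 = 998001 ≡ 134 (mod 1301)
17^32 = (17^16)^2 ≡ 134^2 = 17956 ≡ 1043 (mod 1301)
17^58 = 17^32 · 17^16 · 17^8 · 17^2 ≡ 1043 · 134 · 999 · 289 ≡ 843 (mod 1301).

843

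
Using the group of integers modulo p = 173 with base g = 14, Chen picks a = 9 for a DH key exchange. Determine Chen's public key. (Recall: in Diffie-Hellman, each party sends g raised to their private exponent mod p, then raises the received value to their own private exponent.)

Public value = 14^9 mod 173.
14^1 ≡ 14 (mod 173)
14^2 = (14^1)^2 ≡ 14^2 = 196 ≡ 23 (mod 173)
14^4 = (14^2)^2 ≡ 23^2 = 529 ≡ 10 (mod 173)
14^8 = (14^4)^2 ≡ 10^2 = 100 ≡ 100 (mod 173)
14^9 = 14^8 · 14^1 ≡ 100 · 14 ≡ 16 (mod 173).

16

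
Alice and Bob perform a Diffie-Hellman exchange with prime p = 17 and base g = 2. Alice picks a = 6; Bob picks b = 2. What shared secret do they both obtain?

16

Bob sends B = g^b mod p = 2^2 mod 17.
2^1 ≡ 2 (mod 17)
2^2 = (2^1)^2 ≡ 2^2 = 4 ≡ 4 (mod 17)
So B = 4. Alice then computes K = B^a mod p = 4^6 mod 17.
4^1 ≡ 4 (mod 17)
4^2 = (4^1)^2 ≡ 4^2 = 16 ≡ 16 (mod 17)
4^4 = (4^2)^2 ≡ 16^2 = 256 ≡ 1 (mod 17)
4^6 = 4^4 · 4^2 ≡ 1 · 16 ≡ 16 (mod 17).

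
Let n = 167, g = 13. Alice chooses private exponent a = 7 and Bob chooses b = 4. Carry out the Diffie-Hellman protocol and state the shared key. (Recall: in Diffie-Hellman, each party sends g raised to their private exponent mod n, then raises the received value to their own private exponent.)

Alice sends A = g^a mod n = 13^7 mod 167.
13^1 ≡ 13 (mod 167)
13^2 = (13^1)^2 ≡ 13^2 = 169 ≡ 2 (mod 167)
13^4 = (13^2)^2 ≡ 2^2 = 4 ≡ 4 (mod 167)
13^7 = 13^4 · 13^2 · 13^1 ≡ 4 · 2 · 13 ≡ 104 (mod 167).
So A = 104. Bob then computes K = A^b mod n = 104^4 mod 167.
104^1 ≡ 104 (mod 167)
104^2 = (104^1)^2 ≡ 104^2 = 10816 ≡ 128 (mod 167)
104^4 = (104^2)^2 ≡ 128^2 = 16384 ≡ 18 (mod 167)

18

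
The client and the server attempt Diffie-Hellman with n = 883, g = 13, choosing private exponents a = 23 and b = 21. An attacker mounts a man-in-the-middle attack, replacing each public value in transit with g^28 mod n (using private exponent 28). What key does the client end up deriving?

639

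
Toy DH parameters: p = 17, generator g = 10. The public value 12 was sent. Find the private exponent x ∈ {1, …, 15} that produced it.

15

Try successive powers of 10 modulo 17:
10^1 ≡ 10
10^2 ≡ 15
10^3 ≡ 14
10^4 ≡ 4
10^5 ≡ 6
10^6 ≡ 9
10^7 ≡ 5
10^8 ≡ 16
10^9 ≡ 7
10^10 ≡ 2
10^11 ≡ 3
10^12 ≡ 13
10^13 ≡ 11
10^14 ≡ 8
10^15 ≡ 12
Found: x = 15.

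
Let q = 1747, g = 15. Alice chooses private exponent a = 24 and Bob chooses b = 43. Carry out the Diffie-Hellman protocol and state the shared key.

1076

Bob sends B = g^b mod q = 15^43 mod 1747.
15^1 ≡ 15 (mod 1747)
15^2 = (15^1)^2 ≡ 15^2 = 225 ≡ 225 (mod 1747)
15^4 = (15^2)^2 ≡ 225^2 = 50625 ≡ 1709 (mod 1747)
15^8 = (15^4)^2 ≡ 1709^2 = 2920681 ≡ 1444 (mod 1747)
15^16 = (15^8)^2 ≡ 1444^2 = 2085136 ≡ 965 (mod 1747)
15^32 = (15^16)^2 ≡ 965^2 = 931225 ≡ 74 (mod 1747)
15^43 = 15^32 · 15^8 · 15^2 · 15^1 ≡ 74 · 1444 · 225 · 15 ≡ 549 (mod 1747).
So B = 549. Alice then computes K = B^a mod q = 549^24 mod 1747.
549^1 ≡ 549 (mod 1747)
549^2 = (549^1)^2 ≡ 549^2 = 301401 ≡ 917 (mod 1747)
549^4 = (549^2)^2 ≡ 917^2 = 840889 ≡ 582 (mod 1747)
549^8 = (549^4)^2 ≡ 582^2 = 338724 ≡ 1553 (mod 1747)
549^16 = (549^8)^2 ≡ 1553^2 = 2411809 ≡ 949 (mod 1747)
549^24 = 549^16 · 549^8 ≡ 949 · 1553 ≡ 1076 (mod 1747).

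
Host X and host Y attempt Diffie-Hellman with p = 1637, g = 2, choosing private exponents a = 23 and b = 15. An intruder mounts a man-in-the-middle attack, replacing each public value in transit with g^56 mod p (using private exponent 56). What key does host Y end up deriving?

Host Y receives an intruder's public value M = 2^56 mod 1637 instead of the honest one.
2^1 ≡ 2 (mod 1637)
2^2 = (2^1)^2 ≡ 2^2 = 4 ≡ 4 (mod 1637)
2^4 = (2^2)^2 ≡ 4^2 = 16 ≡ 16 (mod 1637)
2^8 = (2^4)^2 ≡ 16^2 = 256 ≡ 256 (mod 1637)
2^16 = (2^8)^2 ≡ 256^2 = 65536 ≡ 56 (mod 1637)
2^32 = (2^16)^2 ≡ 56^2 = 3136 ≡ 1499 (mod 1637)
2^56 = 2^32 · 2^16 · 2^8 ≡ 1499 · 56 · 256 ≡ 765 (mod 1637).
So M = 765. Host Y computes K = M^15 mod 1637.
765^1 ≡ 765 (mod 1637)
765^2 = (765^1)^2 ≡ 765^2 = 585225 ≡ 816 (mod 1637)
765^4 = (765^2)^2 ≡ 816^2 = 665856 ≡ 1234 (mod 1637)
765^8 = (765^4)^2 ≡ 1234^2 = 1522756 ≡ 346 (mod 1637)
765^15 = 765^8 · 765^4 · 765^2 · 765^1 ≡ 346 · 1234 · 816 · 765 ≡ 1327 (mod 1637).

1327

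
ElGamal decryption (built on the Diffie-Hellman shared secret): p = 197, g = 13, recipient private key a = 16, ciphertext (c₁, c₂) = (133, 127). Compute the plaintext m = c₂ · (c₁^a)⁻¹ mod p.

Shared mask s = c₁^a mod p = 133^16 mod 197.
133^1 ≡ 133 (mod 197)
133^2 = (133^1)^2 ≡ 133^2 = 17689 ≡ 156 (mod 197)
133^4 = (133^2)^2 ≡ 156^2 = 24336 ≡ 105 (mod 197)
133^8 = (133^4)^2 ≡ 105^2 = 11025 ≡ 190 (mod 197)
133^16 = (133^8)^2 ≡ 190^2 = 36100 ≡ 49 (mod 197)
So s = 49; s⁻¹ ≡ 193 (mod 197).
m = c₂ · s⁻¹ mod 197 = 127 · 193 mod 197 = 83.

83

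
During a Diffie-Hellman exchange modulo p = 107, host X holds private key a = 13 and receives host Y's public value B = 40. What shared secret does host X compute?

Shared key K = 40^13 mod 107.
40^1 ≡ 40 (mod 107)
40^2 = (40^1)^2 ≡ 40^2 = 1600 ≡ 102 (mod 107)
40^4 = (40^2)^2 ≡ 102^2 = 10404 ≡ 25 (mod 107)
40^8 = (40^4)^2 ≡ 25^2 = 625 ≡ 90 (mod 107)
40^13 = 40^8 · 40^4 · 40^1 ≡ 90 · 25 · 40 ≡ 13 (mod 107).

13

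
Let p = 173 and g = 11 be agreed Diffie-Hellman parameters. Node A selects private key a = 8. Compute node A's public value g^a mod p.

117

Public value = 11^8 mod 173.
11^1 ≡ 11 (mod 173)
11^2 = (11^1)^2 ≡ 11^2 = 121 ≡ 121 (mod 173)
11^4 = (11^2)^2 ≡ 121^2 = 14641 ≡ 109 (mod 173)
11^8 = (11^4)^2 ≡ 109^2 = 11881 ≡ 117 (mod 173)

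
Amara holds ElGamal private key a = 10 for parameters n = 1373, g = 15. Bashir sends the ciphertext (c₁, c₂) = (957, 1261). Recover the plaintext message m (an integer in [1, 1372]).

Shared mask s = c₁^a mod n = 957^10 mod 1373.
957^1 ≡ 957 (mod 1373)
957^2 = (957^1)^2 ≡ 957^2 = 915849 ≡ 58 (mod 1373)
957^4 = (957^2)^2 ≡ 58^2 = 3364 ≡ 618 (mod 1373)
957^8 = (957^4)^2 ≡ 618^2 = 381924 ≡ 230 (mod 1373)
957^10 = 957^8 · 957^2 ≡ 230 · 58 ≡ 983 (mod 1373).
So s = 983; s⁻¹ ≡ 1116 (mod 1373).
m = c₂ · s⁻¹ mod 1373 = 1261 · 1116 mod 1373 = 1324.

1324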